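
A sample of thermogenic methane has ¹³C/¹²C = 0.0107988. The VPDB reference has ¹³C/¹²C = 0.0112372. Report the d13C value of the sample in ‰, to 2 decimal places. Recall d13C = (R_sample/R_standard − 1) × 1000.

d13C = (R_sample / R_standard − 1) × 1000
R_sample / R_standard = 0.0107988 / 0.0112372 = 0.960987
d13C = (0.960987 − 1) × 1000 = -39.013‰

-39.01‰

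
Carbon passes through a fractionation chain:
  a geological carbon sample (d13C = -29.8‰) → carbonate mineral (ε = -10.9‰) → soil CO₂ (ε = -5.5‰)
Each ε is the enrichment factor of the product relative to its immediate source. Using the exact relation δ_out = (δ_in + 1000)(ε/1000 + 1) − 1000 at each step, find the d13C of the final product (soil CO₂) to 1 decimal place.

step 1: δ = (-29.80 + 1000)·(-10.9/1000 + 1) − 1000 = -40.38‰
step 2: δ = (-40.38 + 1000)·(-5.5/1000 + 1) − 1000 = -45.65‰

-45.7‰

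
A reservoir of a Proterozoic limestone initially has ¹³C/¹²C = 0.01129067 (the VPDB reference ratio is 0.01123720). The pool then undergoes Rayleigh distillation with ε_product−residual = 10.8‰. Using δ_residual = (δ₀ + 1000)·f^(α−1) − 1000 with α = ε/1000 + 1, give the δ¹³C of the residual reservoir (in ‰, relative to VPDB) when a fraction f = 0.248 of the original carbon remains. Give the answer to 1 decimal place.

δ₀ = (0.01129067/0.01123720 − 1)×1000 = (1.004758 − 1)×1000 = 4.758‰
α − 1 = ε/1000 = 0.0108
f^(α−1) = 0.248^(0.0108) = 0.985054
δ_res = (4.758 + 1000) × 0.985054 − 1000 = 989.741 − 1000 = -10.26‰

-10.3‰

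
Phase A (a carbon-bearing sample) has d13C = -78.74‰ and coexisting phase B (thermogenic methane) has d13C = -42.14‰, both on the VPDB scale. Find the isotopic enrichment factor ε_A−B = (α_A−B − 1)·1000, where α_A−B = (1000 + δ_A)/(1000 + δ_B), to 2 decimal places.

α_A−B = (1000 + -78.74) / (1000 + -42.14) = 921.26 / 957.86 = 0.961790
ε_A−B = (0.961790 − 1) × 1000 = -38.210‰
(The approximation ε ≈ δ_A − δ_B would give -36.60‰.)

-38.21‰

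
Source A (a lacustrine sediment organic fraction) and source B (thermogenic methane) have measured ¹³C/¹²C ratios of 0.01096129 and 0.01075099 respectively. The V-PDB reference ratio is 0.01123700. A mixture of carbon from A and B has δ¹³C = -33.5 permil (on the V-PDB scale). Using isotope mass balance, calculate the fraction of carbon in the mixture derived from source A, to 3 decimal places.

0.521

δ_A = (0.01096129/0.01123700 − 1)×1000 = (0.975464 − 1)×1000 = -24.536 permil
δ_B = (0.01075099/0.01123700 − 1)×1000 = (0.956749 − 1)×1000 = -43.251 permil
f_A = (δ_mix − δ_B)/(δ_A − δ_B) = (-33.5 − (-43.251))/(-24.536 − (-43.251))
f_A = 9.751 / 18.715 = 0.5210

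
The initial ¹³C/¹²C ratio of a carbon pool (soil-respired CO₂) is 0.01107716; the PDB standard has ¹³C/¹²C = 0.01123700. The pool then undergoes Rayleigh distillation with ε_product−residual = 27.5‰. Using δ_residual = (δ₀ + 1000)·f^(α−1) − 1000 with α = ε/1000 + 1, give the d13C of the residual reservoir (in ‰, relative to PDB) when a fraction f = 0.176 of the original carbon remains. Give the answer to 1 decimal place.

δ₀ = (0.01107716/0.01123700 − 1)×1000 = (0.985776 − 1)×1000 = -14.224‰
α − 1 = ε/1000 = 0.0275
f^(α−1) = 0.176^(0.0275) = 0.953348
δ_res = (-14.224 + 1000) × 0.953348 − 1000 = 939.787 − 1000 = -60.21‰

-60.2‰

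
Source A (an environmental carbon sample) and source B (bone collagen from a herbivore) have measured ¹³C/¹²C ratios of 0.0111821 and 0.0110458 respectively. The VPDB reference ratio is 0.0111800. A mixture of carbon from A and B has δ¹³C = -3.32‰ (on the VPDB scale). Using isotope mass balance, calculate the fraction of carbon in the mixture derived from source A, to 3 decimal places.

δ_A = (0.0111821/0.0111800 − 1)×1000 = (1.000188 − 1)×1000 = 0.188‰
δ_B = (0.0110458/0.0111800 − 1)×1000 = (0.987996 − 1)×1000 = -12.004‰
f_A = (δ_mix − δ_B)/(δ_A − δ_B) = (-3.32 − (-12.004))/(0.188 − (-12.004))
f_A = 8.684 / 12.191 = 0.7123

0.712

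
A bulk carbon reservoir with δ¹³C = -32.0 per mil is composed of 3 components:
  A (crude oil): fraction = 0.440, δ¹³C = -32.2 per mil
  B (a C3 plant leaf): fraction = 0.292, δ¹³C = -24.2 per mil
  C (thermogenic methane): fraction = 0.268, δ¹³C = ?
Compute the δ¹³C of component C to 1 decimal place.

-40.2 per mil

Isotope mass balance: δ_bulk = Σ fᵢ·δᵢ.
-32.0 = 0.440×(-32.2) + 0.292×(-24.2) + 0.268×δ_C
0.268·δ_C = -32.0 − (-21.234) = -10.766
δ_C = -10.766 / 0.268 = -40.17 per mil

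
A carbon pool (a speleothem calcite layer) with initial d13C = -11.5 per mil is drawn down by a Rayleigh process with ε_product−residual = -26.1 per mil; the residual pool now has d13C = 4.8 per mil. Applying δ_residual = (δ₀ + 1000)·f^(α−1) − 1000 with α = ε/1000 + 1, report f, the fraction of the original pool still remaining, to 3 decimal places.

α − 1 = ε/1000 = -0.0261
(δ_res + 1000)/(δ₀ + 1000) = (4.8 + 1000)/(-11.5 + 1000) = 1004.8/988.5 = 1.016490
f = 1.016490^(1/-0.0261) = exp(ln(1.016490)/-0.0261) = exp(0.01636/-0.0261)
f = exp(-0.6266) = 0.5344

0.534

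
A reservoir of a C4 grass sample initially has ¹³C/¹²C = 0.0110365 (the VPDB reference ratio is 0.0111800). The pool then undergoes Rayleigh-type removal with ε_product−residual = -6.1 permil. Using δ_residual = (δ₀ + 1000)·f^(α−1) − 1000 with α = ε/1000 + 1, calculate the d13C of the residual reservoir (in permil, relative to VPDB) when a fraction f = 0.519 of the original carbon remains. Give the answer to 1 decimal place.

-8.9 permil

δ₀ = (0.0110365/0.0111800 − 1)×1000 = (0.987165 − 1)×1000 = -12.835 permil
α − 1 = ε/1000 = -0.0061
f^(α−1) = 0.519^(-0.0061) = 1.004009
δ_res = (-12.835 + 1000) × 1.004009 − 1000 = 991.122 − 1000 = -8.88 permil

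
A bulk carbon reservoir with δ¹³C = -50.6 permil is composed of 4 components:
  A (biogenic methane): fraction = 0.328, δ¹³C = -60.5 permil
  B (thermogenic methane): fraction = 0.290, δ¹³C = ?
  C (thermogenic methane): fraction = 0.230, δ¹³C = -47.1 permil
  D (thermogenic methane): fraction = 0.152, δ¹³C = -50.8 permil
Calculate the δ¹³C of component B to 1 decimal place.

-42.1 permil

Isotope mass balance: δ_bulk = Σ fᵢ·δᵢ.
-50.6 = 0.328×(-60.5) + 0.290×δ_B + 0.230×(-47.1) + 0.152×(-50.8)
0.290·δ_B = -50.6 − (-38.399) = -12.201
δ_B = -12.201 / 0.290 = -42.07 permil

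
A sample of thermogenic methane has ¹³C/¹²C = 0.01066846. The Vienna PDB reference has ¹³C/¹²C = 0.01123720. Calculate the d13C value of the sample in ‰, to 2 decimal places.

-50.61‰

d13C = (R_sample / R_standard − 1) × 1000
R_sample / R_standard = 0.01066846 / 0.01123720 = 0.949388
d13C = (0.949388 − 1) × 1000 = -50.612‰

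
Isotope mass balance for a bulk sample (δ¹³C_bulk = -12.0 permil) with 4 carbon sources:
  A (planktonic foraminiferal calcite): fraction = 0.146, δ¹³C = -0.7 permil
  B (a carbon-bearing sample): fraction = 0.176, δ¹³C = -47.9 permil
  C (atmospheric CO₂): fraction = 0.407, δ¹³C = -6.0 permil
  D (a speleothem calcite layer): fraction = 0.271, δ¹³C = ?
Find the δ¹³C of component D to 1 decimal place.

Isotope mass balance: δ_bulk = Σ fᵢ·δᵢ.
-12.0 = 0.146×(-0.7) + 0.176×(-47.9) + 0.407×(-6.0) + 0.271×δ_D
0.271·δ_D = -12.0 − (-10.975) = -1.025
δ_D = -1.025 / 0.271 = -3.78 permil

-3.8 permil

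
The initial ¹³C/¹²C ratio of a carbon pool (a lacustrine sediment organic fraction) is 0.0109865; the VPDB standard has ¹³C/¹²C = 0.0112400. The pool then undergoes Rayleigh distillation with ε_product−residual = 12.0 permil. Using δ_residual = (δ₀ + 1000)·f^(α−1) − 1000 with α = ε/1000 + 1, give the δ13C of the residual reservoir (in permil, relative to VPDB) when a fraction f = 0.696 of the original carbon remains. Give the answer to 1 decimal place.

-26.8 permil

δ₀ = (0.0109865/0.0112400 − 1)×1000 = (0.977447 − 1)×1000 = -22.553 permil
α − 1 = ε/1000 = 0.0120
f^(α−1) = 0.696^(0.0120) = 0.995661
δ_res = (-22.553 + 1000) × 0.995661 − 1000 = 973.205 − 1000 = -26.79 permil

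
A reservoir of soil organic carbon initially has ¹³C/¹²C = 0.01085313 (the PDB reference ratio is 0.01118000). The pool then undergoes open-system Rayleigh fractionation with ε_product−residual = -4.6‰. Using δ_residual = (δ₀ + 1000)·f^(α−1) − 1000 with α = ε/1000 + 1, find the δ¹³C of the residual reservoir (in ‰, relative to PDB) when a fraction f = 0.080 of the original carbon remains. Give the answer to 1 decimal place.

-17.9‰

δ₀ = (0.01085313/0.01118000 − 1)×1000 = (0.970763 − 1)×1000 = -29.237‰
α − 1 = ε/1000 = -0.0046
f^(α−1) = 0.080^(-0.0046) = 1.011686
δ_res = (-29.237 + 1000) × 1.011686 − 1000 = 982.107 − 1000 = -17.89‰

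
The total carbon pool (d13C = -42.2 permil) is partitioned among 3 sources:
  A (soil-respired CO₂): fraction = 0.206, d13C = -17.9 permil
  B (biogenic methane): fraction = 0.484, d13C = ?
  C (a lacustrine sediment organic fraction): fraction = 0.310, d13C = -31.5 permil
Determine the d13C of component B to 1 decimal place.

Isotope mass balance: δ_bulk = Σ fᵢ·δᵢ.
-42.2 = 0.206×(-17.9) + 0.484×δ_B + 0.310×(-31.5)
0.484·δ_B = -42.2 − (-13.452) = -28.748
δ_B = -28.748 / 0.484 = -59.40 permil

-59.4 permil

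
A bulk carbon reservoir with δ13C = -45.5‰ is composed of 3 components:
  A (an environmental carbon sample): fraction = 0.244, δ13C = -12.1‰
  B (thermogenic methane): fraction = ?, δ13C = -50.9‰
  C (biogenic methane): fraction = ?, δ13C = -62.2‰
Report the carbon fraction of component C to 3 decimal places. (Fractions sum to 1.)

Let f_C and f_B be the unknown fractions; fractions sum to 1 so f_C + f_B = 0.756.
Mass balance: Σ fᵢ·δᵢ = δ_bulk ⇒ f_C·(-62.2) + f_B·(-50.9) = -45.5 − (-2.952) = -42.548
Substitute f_B = 0.756 − f_C:
f_C·(-62.2 − -50.9) = -42.548 − 0.756×(-50.9) = -4.067
f_C = -4.067 / -11.3 = 0.3599

0.360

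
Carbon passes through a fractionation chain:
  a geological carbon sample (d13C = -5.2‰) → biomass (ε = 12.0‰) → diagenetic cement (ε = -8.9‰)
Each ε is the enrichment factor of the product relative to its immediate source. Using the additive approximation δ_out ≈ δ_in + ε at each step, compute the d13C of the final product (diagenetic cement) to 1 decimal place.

-2.1‰

step 1: δ ≈ -5.2 + (12.0) = 6.8‰
step 2: δ ≈ 6.8 + (-8.9) = -2.1‰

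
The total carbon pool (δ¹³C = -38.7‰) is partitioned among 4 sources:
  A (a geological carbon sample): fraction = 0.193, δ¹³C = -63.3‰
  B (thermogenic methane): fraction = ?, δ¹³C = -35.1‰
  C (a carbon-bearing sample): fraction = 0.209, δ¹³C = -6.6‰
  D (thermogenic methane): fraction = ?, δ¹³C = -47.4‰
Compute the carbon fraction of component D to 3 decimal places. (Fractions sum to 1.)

0.334

Let f_D and f_B be the unknown fractions; fractions sum to 1 so f_D + f_B = 0.598.
Mass balance: Σ fᵢ·δᵢ = δ_bulk ⇒ f_D·(-47.4) + f_B·(-35.1) = -38.7 − (-13.596) = -25.104
Substitute f_B = 0.598 − f_D:
f_D·(-47.4 − -35.1) = -25.104 − 0.598×(-35.1) = -4.114
f_D = -4.114 / -12.3 = 0.3345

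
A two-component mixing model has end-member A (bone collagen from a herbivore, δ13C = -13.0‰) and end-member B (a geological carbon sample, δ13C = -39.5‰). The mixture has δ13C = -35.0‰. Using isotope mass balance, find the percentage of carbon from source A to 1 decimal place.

17.0%

δ_mix = f_A·δ_A + (1 − f_A)·δ_B  ⇒  f_A = (δ_mix − δ_B)/(δ_A − δ_B)
f_A = (-35.0 − (-39.5)) / (-13.0 − (-39.5))
f_A = 4.5 / 26.5 = 0.1698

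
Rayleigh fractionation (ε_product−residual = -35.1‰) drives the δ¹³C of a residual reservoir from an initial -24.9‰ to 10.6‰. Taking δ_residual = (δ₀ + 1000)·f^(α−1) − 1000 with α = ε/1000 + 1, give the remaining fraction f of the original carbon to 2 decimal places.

0.36

α − 1 = ε/1000 = -0.0351
(δ_res + 1000)/(δ₀ + 1000) = (10.6 + 1000)/(-24.9 + 1000) = 1010.6/975.1 = 1.036407
f = 1.036407^(1/-0.0351) = exp(ln(1.036407)/-0.0351) = exp(0.03576/-0.0351)
f = exp(-1.0188) = 0.3610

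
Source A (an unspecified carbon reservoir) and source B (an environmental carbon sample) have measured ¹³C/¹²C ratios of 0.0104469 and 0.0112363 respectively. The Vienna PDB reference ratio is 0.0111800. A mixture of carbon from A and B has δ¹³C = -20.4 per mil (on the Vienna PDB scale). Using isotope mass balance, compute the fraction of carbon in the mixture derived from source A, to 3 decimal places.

δ_A = (0.0104469/0.0111800 − 1)×1000 = (0.934428 − 1)×1000 = -65.572 per mil
δ_B = (0.0112363/0.0111800 − 1)×1000 = (1.005036 − 1)×1000 = 5.036 per mil
f_A = (δ_mix − δ_B)/(δ_A − δ_B) = (-20.4 − (5.036))/(-65.572 − (5.036))
f_A = -25.436 / -70.608 = 0.3602

0.360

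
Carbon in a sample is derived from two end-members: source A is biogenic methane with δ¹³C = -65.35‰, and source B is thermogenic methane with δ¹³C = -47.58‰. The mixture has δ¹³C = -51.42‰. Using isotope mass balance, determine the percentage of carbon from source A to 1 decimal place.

δ_mix = f_A·δ_A + (1 − f_A)·δ_B  ⇒  f_A = (δ_mix − δ_B)/(δ_A − δ_B)
f_A = (-51.42 − (-47.58)) / (-65.35 − (-47.58))
f_A = -3.84 / -17.77 = 0.2161

21.6%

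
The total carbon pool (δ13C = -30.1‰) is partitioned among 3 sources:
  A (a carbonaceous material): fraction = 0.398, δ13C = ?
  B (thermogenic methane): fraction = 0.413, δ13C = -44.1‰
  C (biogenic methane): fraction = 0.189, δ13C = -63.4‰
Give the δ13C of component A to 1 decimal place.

Isotope mass balance: δ_bulk = Σ fᵢ·δᵢ.
-30.1 = 0.398×δ_A + 0.413×(-44.1) + 0.189×(-63.4)
0.398·δ_A = -30.1 − (-30.196) = 0.096
δ_A = 0.096 / 0.398 = 0.24‰

0.2‰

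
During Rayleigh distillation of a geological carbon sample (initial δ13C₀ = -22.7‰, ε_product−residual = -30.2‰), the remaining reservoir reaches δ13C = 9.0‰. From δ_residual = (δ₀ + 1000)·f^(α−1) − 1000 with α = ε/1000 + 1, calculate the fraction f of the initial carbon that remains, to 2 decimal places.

0.35

α − 1 = ε/1000 = -0.0302
(δ_res + 1000)/(δ₀ + 1000) = (9.0 + 1000)/(-22.7 + 1000) = 1009.0/977.3 = 1.032436
f = 1.032436^(1/-0.0302) = exp(ln(1.032436)/-0.0302) = exp(0.03192/-0.0302)
f = exp(-1.0570) = 0.3475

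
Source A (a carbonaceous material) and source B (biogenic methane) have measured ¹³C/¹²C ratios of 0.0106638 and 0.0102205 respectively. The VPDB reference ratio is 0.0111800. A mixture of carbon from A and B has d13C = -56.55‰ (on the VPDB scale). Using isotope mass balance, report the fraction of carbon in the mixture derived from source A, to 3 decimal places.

0.738

δ_A = (0.0106638/0.0111800 − 1)×1000 = (0.953828 − 1)×1000 = -46.172‰
δ_B = (0.0102205/0.0111800 − 1)×1000 = (0.914177 − 1)×1000 = -85.823‰
f_A = (δ_mix − δ_B)/(δ_A − δ_B) = (-56.55 − (-85.823))/(-46.172 − (-85.823))
f_A = 29.273 / 39.651 = 0.7383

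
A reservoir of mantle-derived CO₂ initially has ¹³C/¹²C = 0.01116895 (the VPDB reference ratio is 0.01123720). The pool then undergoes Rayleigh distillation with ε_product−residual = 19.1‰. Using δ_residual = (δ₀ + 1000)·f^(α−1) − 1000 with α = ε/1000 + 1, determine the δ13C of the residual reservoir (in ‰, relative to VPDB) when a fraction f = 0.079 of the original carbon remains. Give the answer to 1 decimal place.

δ₀ = (0.01116895/0.01123720 − 1)×1000 = (0.993926 − 1)×1000 = -6.074‰
α − 1 = ε/1000 = 0.0191
f^(α−1) = 0.079^(0.0191) = 0.952675
δ_res = (-6.074 + 1000) × 0.952675 − 1000 = 946.889 − 1000 = -53.11‰

-53.1‰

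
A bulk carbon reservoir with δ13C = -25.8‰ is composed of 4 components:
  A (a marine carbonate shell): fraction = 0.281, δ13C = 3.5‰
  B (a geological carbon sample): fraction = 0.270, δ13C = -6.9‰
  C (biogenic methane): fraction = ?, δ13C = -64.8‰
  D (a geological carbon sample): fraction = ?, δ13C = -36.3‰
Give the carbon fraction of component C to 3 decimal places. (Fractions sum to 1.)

0.303

Let f_C and f_D be the unknown fractions; fractions sum to 1 so f_C + f_D = 0.449.
Mass balance: Σ fᵢ·δᵢ = δ_bulk ⇒ f_C·(-64.8) + f_D·(-36.3) = -25.8 − (-0.880) = -24.921
Substitute f_D = 0.449 − f_C:
f_C·(-64.8 − -36.3) = -24.921 − 0.449×(-36.3) = -8.622
f_C = -8.622 / -28.5 = 0.3025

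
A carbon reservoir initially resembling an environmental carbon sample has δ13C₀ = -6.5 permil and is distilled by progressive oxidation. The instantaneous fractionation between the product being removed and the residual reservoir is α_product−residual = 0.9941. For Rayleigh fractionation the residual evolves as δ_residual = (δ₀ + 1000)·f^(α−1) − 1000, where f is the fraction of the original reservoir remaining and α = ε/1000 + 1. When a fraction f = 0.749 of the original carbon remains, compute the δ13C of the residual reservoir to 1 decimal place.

-4.8 permil

Rayleigh residual: δ_res = (δ₀ + 1000)·f^(α−1) − 1000
α − 1 = -0.00590
f^(α−1) = 0.749^(-0.00590) = 1.001707
δ_res = (-6.5 + 1000) × 1.001707 − 1000 = 995.196 − 1000 = -4.80 permil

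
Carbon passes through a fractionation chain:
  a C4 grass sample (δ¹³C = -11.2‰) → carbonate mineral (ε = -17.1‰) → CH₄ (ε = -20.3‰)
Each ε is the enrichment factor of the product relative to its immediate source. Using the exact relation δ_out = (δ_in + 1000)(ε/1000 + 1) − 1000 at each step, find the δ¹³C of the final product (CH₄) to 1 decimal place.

-47.8‰

step 1: δ = (-11.20 + 1000)·(-17.1/1000 + 1) − 1000 = -28.11‰
step 2: δ = (-28.11 + 1000)·(-20.3/1000 + 1) − 1000 = -47.84‰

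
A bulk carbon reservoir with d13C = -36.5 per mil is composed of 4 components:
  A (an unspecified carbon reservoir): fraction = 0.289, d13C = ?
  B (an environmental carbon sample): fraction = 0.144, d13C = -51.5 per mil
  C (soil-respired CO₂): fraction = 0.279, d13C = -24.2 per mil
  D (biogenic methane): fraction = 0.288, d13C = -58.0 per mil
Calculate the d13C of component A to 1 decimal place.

Isotope mass balance: δ_bulk = Σ fᵢ·δᵢ.
-36.5 = 0.289×δ_A + 0.144×(-51.5) + 0.279×(-24.2) + 0.288×(-58.0)
0.289·δ_A = -36.5 − (-30.872) = -5.628
δ_A = -5.628 / 0.289 = -19.47 per mil

-19.5 per mil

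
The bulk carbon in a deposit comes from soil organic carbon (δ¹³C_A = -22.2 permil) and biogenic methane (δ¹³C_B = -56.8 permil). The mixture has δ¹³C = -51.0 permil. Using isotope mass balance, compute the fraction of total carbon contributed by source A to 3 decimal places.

δ_mix = f_A·δ_A + (1 − f_A)·δ_B  ⇒  f_A = (δ_mix − δ_B)/(δ_A − δ_B)
f_A = (-51.0 − (-56.8)) / (-22.2 − (-56.8))
f_A = 5.8 / 34.6 = 0.1676

0.168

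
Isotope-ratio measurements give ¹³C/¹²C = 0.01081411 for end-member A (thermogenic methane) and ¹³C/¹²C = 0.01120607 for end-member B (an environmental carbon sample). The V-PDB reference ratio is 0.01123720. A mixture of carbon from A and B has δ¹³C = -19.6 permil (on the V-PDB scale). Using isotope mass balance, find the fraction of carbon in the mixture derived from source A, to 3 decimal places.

δ_A = (0.01081411/0.01123720 − 1)×1000 = (0.962349 − 1)×1000 = -37.651 permil
δ_B = (0.01120607/0.01123720 − 1)×1000 = (0.997230 − 1)×1000 = -2.770 permil
f_A = (δ_mix − δ_B)/(δ_A − δ_B) = (-19.6 − (-2.770))/(-37.651 − (-2.770))
f_A = -16.830 / -34.881 = 0.4825

0.482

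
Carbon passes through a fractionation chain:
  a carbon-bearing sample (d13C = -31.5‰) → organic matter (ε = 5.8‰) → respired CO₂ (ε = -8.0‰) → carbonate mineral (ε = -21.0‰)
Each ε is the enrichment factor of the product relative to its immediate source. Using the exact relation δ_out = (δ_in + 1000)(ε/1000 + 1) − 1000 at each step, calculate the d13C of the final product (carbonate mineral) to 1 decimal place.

-54.0‰

step 1: δ = (-31.50 + 1000)·(5.8/1000 + 1) − 1000 = -25.88‰
step 2: δ = (-25.88 + 1000)·(-8.0/1000 + 1) − 1000 = -33.68‰
step 3: δ = (-33.68 + 1000)·(-21.0/1000 + 1) − 1000 = -53.97‰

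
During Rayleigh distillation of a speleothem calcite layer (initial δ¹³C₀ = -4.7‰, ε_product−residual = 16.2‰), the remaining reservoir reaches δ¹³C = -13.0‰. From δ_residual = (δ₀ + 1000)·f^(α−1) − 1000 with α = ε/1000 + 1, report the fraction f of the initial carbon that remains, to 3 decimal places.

α − 1 = ε/1000 = 0.0162
(δ_res + 1000)/(δ₀ + 1000) = (-13.0 + 1000)/(-4.7 + 1000) = 987.0/995.3 = 0.991661
f = 0.991661^(1/0.0162) = exp(ln(0.991661)/0.0162) = exp(-0.00837/0.0162)
f = exp(-0.5169) = 0.5964

0.596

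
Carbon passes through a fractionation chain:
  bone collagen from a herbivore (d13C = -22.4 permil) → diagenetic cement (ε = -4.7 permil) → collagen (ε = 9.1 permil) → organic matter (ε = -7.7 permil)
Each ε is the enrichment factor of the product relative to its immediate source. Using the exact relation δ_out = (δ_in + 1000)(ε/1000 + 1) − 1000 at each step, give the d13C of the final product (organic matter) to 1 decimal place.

-25.7 permil

step 1: δ = (-22.40 + 1000)·(-4.7/1000 + 1) − 1000 = -26.99 permil
step 2: δ = (-26.99 + 1000)·(9.1/1000 + 1) − 1000 = -18.14 permil
step 3: δ = (-18.14 + 1000)·(-7.7/1000 + 1) − 1000 = -25.70 permil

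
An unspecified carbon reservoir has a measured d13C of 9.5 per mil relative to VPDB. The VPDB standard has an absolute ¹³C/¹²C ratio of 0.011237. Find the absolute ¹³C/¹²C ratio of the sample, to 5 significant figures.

R_sample = R_standard × (d13C/1000 + 1)
R_sample = 0.011237 × (9.5/1000 + 1) = 0.011237 × 1.009500
R_sample = 0.0113438

0.011344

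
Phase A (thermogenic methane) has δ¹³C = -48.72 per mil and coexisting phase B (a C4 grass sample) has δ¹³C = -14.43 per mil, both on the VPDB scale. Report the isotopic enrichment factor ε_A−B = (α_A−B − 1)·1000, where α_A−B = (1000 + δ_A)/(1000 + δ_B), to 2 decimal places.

-34.79 per mil

α_A−B = (1000 + -48.72) / (1000 + -14.43) = 951.28 / 985.57 = 0.965208
ε_A−B = (0.965208 − 1) × 1000 = -34.792 per mil
(The approximation ε ≈ δ_A − δ_B would give -34.29 per mil.)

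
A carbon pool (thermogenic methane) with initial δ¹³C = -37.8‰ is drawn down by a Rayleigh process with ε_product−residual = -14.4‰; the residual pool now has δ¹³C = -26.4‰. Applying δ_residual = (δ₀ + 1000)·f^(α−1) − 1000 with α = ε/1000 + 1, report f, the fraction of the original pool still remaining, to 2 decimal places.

0.44

α − 1 = ε/1000 = -0.0144
(δ_res + 1000)/(δ₀ + 1000) = (-26.4 + 1000)/(-37.8 + 1000) = 973.6/962.2 = 1.011848
f = 1.011848^(1/-0.0144) = exp(ln(1.011848)/-0.0144) = exp(0.01178/-0.0144)
f = exp(-0.8179) = 0.4413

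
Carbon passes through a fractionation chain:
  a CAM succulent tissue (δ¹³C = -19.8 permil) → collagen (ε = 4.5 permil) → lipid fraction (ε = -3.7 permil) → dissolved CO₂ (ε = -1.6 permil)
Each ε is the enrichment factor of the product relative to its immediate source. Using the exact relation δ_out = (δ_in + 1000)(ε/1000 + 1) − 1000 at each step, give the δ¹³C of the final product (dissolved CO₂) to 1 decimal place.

-20.6 permil

step 1: δ = (-19.80 + 1000)·(4.5/1000 + 1) − 1000 = -15.39 permil
step 2: δ = (-15.39 + 1000)·(-3.7/1000 + 1) − 1000 = -19.03 permil
step 3: δ = (-19.03 + 1000)·(-1.6/1000 + 1) − 1000 = -20.60 permil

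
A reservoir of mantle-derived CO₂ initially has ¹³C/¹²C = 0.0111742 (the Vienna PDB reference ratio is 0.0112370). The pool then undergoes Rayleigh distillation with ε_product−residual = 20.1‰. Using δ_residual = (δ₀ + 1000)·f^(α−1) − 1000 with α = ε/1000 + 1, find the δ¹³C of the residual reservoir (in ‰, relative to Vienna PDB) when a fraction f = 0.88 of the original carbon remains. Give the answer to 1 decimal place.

-8.1‰

δ₀ = (0.0111742/0.0112370 − 1)×1000 = (0.994411 − 1)×1000 = -5.589‰
α − 1 = ε/1000 = 0.0201
f^(α−1) = 0.88^(0.0201) = 0.997434
δ_res = (-5.589 + 1000) × 0.997434 − 1000 = 991.860 − 1000 = -8.14‰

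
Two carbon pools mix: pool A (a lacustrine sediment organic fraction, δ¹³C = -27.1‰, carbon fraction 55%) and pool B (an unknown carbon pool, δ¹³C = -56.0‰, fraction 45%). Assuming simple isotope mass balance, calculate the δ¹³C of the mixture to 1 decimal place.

δ_mix = f_A·δ_A + f_B·δ_B
δ_mix = 0.55 × (-27.1) + 0.45 × (-56.0)
δ_mix = -14.91 + -25.20 = -40.11‰

-40.1‰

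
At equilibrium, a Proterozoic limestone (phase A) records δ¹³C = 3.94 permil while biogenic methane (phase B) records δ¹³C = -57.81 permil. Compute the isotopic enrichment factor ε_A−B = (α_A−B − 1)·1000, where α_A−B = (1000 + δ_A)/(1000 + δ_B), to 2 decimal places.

65.54 permil

α_A−B = (1000 + 3.94) / (1000 + -57.81) = 1003.94 / 942.19 = 1.065539
ε_A−B = (1.065539 − 1) × 1000 = 65.539 permil
(The approximation ε ≈ δ_A − δ_B would give 61.75 permil.)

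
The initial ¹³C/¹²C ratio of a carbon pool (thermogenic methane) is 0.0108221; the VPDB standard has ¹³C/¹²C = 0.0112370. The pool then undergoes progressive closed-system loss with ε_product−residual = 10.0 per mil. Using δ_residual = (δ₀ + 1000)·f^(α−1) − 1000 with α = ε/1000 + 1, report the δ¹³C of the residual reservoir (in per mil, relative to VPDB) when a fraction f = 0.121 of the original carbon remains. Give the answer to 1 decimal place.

-57.0 per mil

δ₀ = (0.0108221/0.0112370 − 1)×1000 = (0.963077 − 1)×1000 = -36.923 per mil
α − 1 = ε/1000 = 0.0100
f^(α−1) = 0.121^(0.0100) = 0.979102
δ_res = (-36.923 + 1000) × 0.979102 − 1000 = 942.951 − 1000 = -57.05 per mil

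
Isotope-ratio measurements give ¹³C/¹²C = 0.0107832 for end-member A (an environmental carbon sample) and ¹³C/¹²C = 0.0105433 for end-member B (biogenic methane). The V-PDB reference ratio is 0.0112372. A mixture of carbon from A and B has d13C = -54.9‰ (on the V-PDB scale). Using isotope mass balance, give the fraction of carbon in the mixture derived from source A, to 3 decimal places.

0.321

δ_A = (0.0107832/0.0112372 − 1)×1000 = (0.959598 − 1)×1000 = -40.402‰
δ_B = (0.0105433/0.0112372 − 1)×1000 = (0.938250 − 1)×1000 = -61.750‰
f_A = (δ_mix − δ_B)/(δ_A − δ_B) = (-54.9 − (-61.750))/(-40.402 − (-61.750))
f_A = 6.850 / 21.349 = 0.3209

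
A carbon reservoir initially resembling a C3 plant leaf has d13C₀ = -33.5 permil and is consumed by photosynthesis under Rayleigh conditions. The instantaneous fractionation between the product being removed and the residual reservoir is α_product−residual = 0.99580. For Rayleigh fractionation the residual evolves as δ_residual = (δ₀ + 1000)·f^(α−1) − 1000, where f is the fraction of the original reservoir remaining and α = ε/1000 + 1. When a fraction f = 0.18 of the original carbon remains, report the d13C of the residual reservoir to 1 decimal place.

Rayleigh residual: δ_res = (δ₀ + 1000)·f^(α−1) − 1000
α − 1 = -0.00420
f^(α−1) = 0.18^(-0.00420) = 1.007228
δ_res = (-33.5 + 1000) × 1.007228 − 1000 = 973.486 − 1000 = -26.51 permil

-26.5 permil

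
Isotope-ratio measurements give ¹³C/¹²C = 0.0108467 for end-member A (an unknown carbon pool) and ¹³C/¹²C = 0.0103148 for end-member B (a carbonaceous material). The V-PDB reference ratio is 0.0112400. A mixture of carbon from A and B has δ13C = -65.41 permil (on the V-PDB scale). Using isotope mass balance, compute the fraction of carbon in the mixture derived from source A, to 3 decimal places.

δ_A = (0.0108467/0.0112400 − 1)×1000 = (0.965009 − 1)×1000 = -34.991 permil
δ_B = (0.0103148/0.0112400 − 1)×1000 = (0.917687 − 1)×1000 = -82.313 permil
f_A = (δ_mix − δ_B)/(δ_A − δ_B) = (-65.41 − (-82.313))/(-34.991 − (-82.313))
f_A = 16.903 / 47.322 = 0.3572

0.357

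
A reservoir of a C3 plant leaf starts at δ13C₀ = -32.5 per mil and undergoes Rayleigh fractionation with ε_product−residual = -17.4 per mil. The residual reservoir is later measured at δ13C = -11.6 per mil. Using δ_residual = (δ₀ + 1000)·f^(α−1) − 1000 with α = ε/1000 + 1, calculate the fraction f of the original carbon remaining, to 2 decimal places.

0.29

α − 1 = ε/1000 = -0.0174
(δ_res + 1000)/(δ₀ + 1000) = (-11.6 + 1000)/(-32.5 + 1000) = 988.4/967.5 = 1.021602
f = 1.021602^(1/-0.0174) = exp(ln(1.021602)/-0.0174) = exp(0.02137/-0.0174)
f = exp(-1.2283) = 0.2928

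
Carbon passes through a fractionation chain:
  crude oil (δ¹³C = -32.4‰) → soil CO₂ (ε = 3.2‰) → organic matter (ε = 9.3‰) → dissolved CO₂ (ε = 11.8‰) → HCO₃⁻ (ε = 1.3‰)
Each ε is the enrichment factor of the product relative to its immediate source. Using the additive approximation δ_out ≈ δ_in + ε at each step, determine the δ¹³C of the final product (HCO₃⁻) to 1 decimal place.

-6.8‰

step 1: δ ≈ -32.4 + (3.2) = -29.2‰
step 2: δ ≈ -29.2 + (9.3) = -19.9‰
step 3: δ ≈ -19.9 + (11.8) = -8.1‰
step 4: δ ≈ -8.1 + (1.3) = -6.8‰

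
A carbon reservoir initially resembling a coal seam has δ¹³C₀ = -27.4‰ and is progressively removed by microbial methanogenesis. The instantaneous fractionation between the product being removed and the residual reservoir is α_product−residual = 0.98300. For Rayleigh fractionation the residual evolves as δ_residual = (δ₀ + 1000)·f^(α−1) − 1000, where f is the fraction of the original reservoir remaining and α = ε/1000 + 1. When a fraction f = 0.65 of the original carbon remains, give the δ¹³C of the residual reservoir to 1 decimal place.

Rayleigh residual: δ_res = (δ₀ + 1000)·f^(α−1) − 1000
α − 1 = -0.01700
f^(α−1) = 0.65^(-0.01700) = 1.007350
δ_res = (-27.4 + 1000) × 1.007350 − 1000 = 979.749 − 1000 = -20.25‰

-20.3‰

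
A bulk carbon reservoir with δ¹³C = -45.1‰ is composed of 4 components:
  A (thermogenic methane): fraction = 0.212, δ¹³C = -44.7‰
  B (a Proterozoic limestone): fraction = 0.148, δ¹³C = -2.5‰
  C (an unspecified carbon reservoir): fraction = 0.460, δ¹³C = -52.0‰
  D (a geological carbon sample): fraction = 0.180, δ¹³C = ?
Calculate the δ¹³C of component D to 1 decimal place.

Isotope mass balance: δ_bulk = Σ fᵢ·δᵢ.
-45.1 = 0.212×(-44.7) + 0.148×(-2.5) + 0.460×(-52.0) + 0.180×δ_D
0.180·δ_D = -45.1 − (-33.766) = -11.334
δ_D = -11.334 / 0.180 = -62.96‰

-63.0‰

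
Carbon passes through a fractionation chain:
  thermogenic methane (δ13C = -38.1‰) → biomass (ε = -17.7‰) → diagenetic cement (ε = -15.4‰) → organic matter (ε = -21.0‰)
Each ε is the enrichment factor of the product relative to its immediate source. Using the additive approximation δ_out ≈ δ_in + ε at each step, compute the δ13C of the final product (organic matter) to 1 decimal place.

step 1: δ ≈ -38.1 + (-17.7) = -55.8‰
step 2: δ ≈ -55.8 + (-15.4) = -71.2‰
step 3: δ ≈ -71.2 + (-21.0) = -92.2‰

-92.2‰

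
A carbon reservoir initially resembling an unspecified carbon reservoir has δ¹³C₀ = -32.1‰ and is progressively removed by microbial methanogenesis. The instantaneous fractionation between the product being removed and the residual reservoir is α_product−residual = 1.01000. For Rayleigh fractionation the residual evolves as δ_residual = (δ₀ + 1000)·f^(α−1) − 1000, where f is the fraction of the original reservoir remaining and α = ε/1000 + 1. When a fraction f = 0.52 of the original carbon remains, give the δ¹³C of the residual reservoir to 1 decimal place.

-38.4‰

Rayleigh residual: δ_res = (δ₀ + 1000)·f^(α−1) − 1000
α − 1 = 0.01000
f^(α−1) = 0.52^(0.01000) = 0.993482
δ_res = (-32.1 + 1000) × 0.993482 − 1000 = 961.591 − 1000 = -38.41‰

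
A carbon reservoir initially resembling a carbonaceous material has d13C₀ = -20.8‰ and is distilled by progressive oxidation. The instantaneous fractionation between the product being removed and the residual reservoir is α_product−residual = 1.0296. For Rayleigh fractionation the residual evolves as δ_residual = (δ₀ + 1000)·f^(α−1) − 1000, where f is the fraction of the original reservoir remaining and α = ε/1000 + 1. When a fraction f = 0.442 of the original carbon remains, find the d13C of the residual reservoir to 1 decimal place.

-44.2‰

Rayleigh residual: δ_res = (δ₀ + 1000)·f^(α−1) − 1000
α − 1 = 0.02960
f^(α−1) = 0.442^(0.02960) = 0.976123
δ_res = (-20.8 + 1000) × 0.976123 − 1000 = 955.820 − 1000 = -44.18‰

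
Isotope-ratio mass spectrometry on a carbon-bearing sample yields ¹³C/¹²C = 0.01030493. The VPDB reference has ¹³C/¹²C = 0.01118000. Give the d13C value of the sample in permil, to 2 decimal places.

-78.27 permil

d13C = (R_sample / R_standard − 1) × 1000
R_sample / R_standard = 0.01030493 / 0.01118000 = 0.921729
d13C = (0.921729 − 1) × 1000 = -78.271 permil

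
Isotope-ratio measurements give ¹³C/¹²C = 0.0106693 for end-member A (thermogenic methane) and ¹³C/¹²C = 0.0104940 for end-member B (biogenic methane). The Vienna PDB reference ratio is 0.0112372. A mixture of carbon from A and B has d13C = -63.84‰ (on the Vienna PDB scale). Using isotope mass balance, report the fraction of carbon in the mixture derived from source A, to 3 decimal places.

δ_A = (0.0106693/0.0112372 − 1)×1000 = (0.949462 − 1)×1000 = -50.538‰
δ_B = (0.0104940/0.0112372 − 1)×1000 = (0.933863 − 1)×1000 = -66.137‰
f_A = (δ_mix − δ_B)/(δ_A − δ_B) = (-63.84 − (-66.137))/(-50.538 − (-66.137))
f_A = 2.297 / 15.600 = 0.1473

0.147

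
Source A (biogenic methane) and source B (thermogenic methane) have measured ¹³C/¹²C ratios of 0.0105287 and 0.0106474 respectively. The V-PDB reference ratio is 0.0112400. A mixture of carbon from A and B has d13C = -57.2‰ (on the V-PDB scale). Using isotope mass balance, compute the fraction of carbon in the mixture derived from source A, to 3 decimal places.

0.424

δ_A = (0.0105287/0.0112400 − 1)×1000 = (0.936717 − 1)×1000 = -63.283‰
δ_B = (0.0106474/0.0112400 − 1)×1000 = (0.947278 − 1)×1000 = -52.722‰
f_A = (δ_mix − δ_B)/(δ_A − δ_B) = (-57.2 − (-52.722))/(-63.283 − (-52.722))
f_A = -4.478 / -10.560 = 0.4240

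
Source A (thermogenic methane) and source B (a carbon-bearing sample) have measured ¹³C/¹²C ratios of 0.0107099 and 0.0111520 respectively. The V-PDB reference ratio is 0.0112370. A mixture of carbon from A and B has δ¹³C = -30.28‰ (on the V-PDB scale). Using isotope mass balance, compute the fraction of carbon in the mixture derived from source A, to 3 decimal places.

δ_A = (0.0107099/0.0112370 − 1)×1000 = (0.953092 − 1)×1000 = -46.908‰
δ_B = (0.0111520/0.0112370 − 1)×1000 = (0.992436 − 1)×1000 = -7.564‰
f_A = (δ_mix − δ_B)/(δ_A − δ_B) = (-30.28 − (-7.564))/(-46.908 − (-7.564))
f_A = -22.716 / -39.343 = 0.5774

0.577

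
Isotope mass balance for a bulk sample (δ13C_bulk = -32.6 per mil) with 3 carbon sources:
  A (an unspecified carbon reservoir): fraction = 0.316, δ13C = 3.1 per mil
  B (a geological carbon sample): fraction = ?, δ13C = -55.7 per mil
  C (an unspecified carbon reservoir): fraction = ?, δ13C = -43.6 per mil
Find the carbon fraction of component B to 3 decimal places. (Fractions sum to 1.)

Let f_B and f_C be the unknown fractions; fractions sum to 1 so f_B + f_C = 0.684.
Mass balance: Σ fᵢ·δᵢ = δ_bulk ⇒ f_B·(-55.7) + f_C·(-43.6) = -32.6 − (0.980) = -33.580
Substitute f_C = 0.684 − f_B:
f_B·(-55.7 − -43.6) = -33.580 − 0.684×(-43.6) = -3.757
f_B = -3.757 / -12.1 = 0.3105

0.311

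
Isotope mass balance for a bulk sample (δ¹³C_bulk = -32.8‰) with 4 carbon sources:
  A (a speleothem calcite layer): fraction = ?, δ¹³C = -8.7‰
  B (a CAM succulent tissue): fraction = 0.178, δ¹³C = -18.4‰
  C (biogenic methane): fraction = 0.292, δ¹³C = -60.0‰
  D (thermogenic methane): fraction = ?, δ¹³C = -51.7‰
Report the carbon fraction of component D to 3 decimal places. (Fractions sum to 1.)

Let f_D and f_A be the unknown fractions; fractions sum to 1 so f_D + f_A = 0.530.
Mass balance: Σ fᵢ·δᵢ = δ_bulk ⇒ f_D·(-51.7) + f_A·(-8.7) = -32.8 − (-20.795) = -12.005
Substitute f_A = 0.530 − f_D:
f_D·(-51.7 − -8.7) = -12.005 − 0.530×(-8.7) = -7.394
f_D = -7.394 / -43.0 = 0.1719

0.172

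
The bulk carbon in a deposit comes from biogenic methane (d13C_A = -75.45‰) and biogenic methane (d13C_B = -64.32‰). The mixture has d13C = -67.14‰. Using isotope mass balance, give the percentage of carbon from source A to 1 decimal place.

25.3%

δ_mix = f_A·δ_A + (1 − f_A)·δ_B  ⇒  f_A = (δ_mix − δ_B)/(δ_A − δ_B)
f_A = (-67.14 − (-64.32)) / (-75.45 − (-64.32))
f_A = -2.82 / -11.13 = 0.2534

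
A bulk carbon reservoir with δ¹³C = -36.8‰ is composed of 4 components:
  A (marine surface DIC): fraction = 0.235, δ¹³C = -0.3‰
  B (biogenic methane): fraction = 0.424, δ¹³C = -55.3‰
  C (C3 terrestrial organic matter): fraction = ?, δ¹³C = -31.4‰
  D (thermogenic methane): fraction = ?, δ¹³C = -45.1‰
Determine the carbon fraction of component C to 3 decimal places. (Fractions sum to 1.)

Let f_C and f_D be the unknown fractions; fractions sum to 1 so f_C + f_D = 0.341.
Mass balance: Σ fᵢ·δᵢ = δ_bulk ⇒ f_C·(-31.4) + f_D·(-45.1) = -36.8 − (-23.518) = -13.282
Substitute f_D = 0.341 − f_C:
f_C·(-31.4 − -45.1) = -13.282 − 0.341×(-45.1) = 2.097
f_C = 2.097 / 13.7 = 0.1531

0.153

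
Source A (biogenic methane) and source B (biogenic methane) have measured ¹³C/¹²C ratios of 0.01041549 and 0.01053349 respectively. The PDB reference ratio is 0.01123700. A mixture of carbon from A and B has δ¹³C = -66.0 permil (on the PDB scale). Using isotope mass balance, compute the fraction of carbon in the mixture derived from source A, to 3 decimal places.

δ_A = (0.01041549/0.01123700 − 1)×1000 = (0.926892 − 1)×1000 = -73.108 permil
δ_B = (0.01053349/0.01123700 − 1)×1000 = (0.937393 − 1)×1000 = -62.607 permil
f_A = (δ_mix − δ_B)/(δ_A − δ_B) = (-66.0 − (-62.607))/(-73.108 − (-62.607))
f_A = -3.393 / -10.501 = 0.3232

0.323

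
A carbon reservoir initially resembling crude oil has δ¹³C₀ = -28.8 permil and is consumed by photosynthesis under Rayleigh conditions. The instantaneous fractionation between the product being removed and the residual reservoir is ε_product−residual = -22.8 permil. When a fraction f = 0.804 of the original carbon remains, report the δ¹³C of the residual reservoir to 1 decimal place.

Rayleigh residual: δ_res = (δ₀ + 1000)·f^(α−1) − 1000
α = ε/1000 + 1 = 0.97720, so α − 1 = -0.02280
f^(α−1) = 0.804^(-0.02280) = 1.004986
δ_res = (-28.8 + 1000) × 1.004986 − 1000 = 976.043 − 1000 = -23.96 permil

-24.0 permil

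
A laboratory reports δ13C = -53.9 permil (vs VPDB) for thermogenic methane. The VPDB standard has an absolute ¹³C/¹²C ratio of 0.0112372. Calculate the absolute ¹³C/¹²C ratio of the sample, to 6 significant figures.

R_sample = R_standard × (δ13C/1000 + 1)
R_sample = 0.0112372 × (-53.9/1000 + 1) = 0.0112372 × 0.946100
R_sample = 0.0106315

0.0106315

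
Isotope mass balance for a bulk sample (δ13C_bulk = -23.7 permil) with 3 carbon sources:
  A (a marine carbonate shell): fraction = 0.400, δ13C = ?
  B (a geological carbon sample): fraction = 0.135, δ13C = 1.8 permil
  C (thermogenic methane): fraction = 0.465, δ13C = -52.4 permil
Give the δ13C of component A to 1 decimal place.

Isotope mass balance: δ_bulk = Σ fᵢ·δᵢ.
-23.7 = 0.400×δ_A + 0.135×(1.8) + 0.465×(-52.4)
0.400·δ_A = -23.7 − (-24.123) = 0.423
δ_A = 0.423 / 0.400 = 1.06 permil

1.1 permil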